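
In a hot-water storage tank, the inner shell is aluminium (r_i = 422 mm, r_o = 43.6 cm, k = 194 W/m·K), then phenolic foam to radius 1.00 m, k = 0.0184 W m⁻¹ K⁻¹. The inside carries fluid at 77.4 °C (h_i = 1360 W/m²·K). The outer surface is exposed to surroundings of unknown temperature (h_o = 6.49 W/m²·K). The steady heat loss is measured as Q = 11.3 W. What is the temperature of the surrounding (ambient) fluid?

Sum the resistances:
  R_conv,in = 1/(4πr²h) = 1/(4π·0.422²·1360) = 3.286×10^-4 K/W
  R_aluminium = (1/0.422 − 1/0.436)/(4πk) = 0.07609/(4π·194) = 3.121×10^-5 K/W
  R_phenolic foam = (1/0.436 − 1/1.00)/(4πk) = 1.294/(4π·0.0184) = 5.595 K/W
  R_conv,out = 1/(4πr²h) = 1/(4π·1.00²·6.49) = 0.01226 K/W
ΣR = 5.607 K/W
ΔT = Q·ΣR = 11.3 × 5.607 = 63.36 K
Heat flows outward, so T_out = T_in − ΔT = 77.4 − 63.36 = 14.0 °C

T_out = 14.0 °C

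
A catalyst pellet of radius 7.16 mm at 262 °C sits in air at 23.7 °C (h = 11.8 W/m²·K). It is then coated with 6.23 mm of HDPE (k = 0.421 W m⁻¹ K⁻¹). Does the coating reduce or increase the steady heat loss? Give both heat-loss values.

Critical radius for a sphere: r_cr = 2k/h = 0.0714 m = 7.14 cm.
Outer radius after coating: r₂ = 0.00716 + 0.00623 = 0.01339 m.
Since r₁ < r_cr and r₂ ≤ r_cr, the coating moves toward the maximum at r_cr — heat loss rises.
Bare: R = 1/(4πr₁²h) = 131.5 K/W; Q = 238.3/131.5 = 1.81 W.
Coated: R = R_cond + R_conv = 49.90 K/W; Q = 238.3/49.90 = 4.78 W.

increases: 1.81 → 4.78 W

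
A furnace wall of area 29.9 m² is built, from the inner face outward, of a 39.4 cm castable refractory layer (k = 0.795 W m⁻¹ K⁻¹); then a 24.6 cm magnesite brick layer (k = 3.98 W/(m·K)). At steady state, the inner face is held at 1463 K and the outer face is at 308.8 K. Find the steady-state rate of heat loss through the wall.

Q = 61.9 kW

Resistance network (inner→outer):
  R_castable refractory = L/(kA) = 0.394/(0.795·29.9) = 0.01658 K/W
  R_magnesite brick = L/(kA) = 0.246/(3.98·29.9) = 0.002067 K/W
ΣR = 0.01658 + 0.002067 = 0.01865 K/W
Q = ΔT/ΣR = (1463 K − 308.8 K)/0.01865 = 61900 W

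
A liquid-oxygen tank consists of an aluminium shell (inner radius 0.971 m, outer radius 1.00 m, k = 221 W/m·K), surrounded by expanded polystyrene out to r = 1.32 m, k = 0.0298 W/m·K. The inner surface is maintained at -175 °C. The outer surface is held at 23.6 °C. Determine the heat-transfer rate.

Q = 307 W

Resistance network (inner→outer):
  R_aluminium = (1/0.971 − 1/1.00)/(4πk) = 0.02987/(4π·221) = 1.075×10^-5 K/W
  R_expanded polystyrene = (1/1.00 − 1/1.32)/(4πk) = 0.2424/(4π·0.0298) = 0.6474 K/W
ΣR = 1.075×10^-5 + 0.6474 = 0.6474 K/W
Q = ΔT/ΣR = (-175 °C − 23.6 °C)/0.6474 = -307 W
(Negative Q ⇒ heat flows inward; heat gain = 307 W.)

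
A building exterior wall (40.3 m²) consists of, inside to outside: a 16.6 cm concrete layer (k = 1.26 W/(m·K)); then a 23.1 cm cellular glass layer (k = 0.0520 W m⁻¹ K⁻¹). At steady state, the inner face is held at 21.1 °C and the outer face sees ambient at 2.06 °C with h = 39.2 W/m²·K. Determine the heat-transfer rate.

Series thermal resistances, inner to outer:
  R_concrete = L/(kA) = 0.166/(1.26·40.3) = 0.003269 K/W
  R_cellular glass = L/(kA) = 0.231/(0.0520·40.3) = 0.1102 K/W
  R_conv,out = 1/(hA) = 1/(39.2·40.3) = 6.330×10^-4 K/W
ΣR = 0.003269 + 0.1102 + 6.330×10^-4 = 0.1141 K/W
Q = ΔT/ΣR = (21.1 °C − 2.06 °C)/0.1141 = 167 W

Q = 167 W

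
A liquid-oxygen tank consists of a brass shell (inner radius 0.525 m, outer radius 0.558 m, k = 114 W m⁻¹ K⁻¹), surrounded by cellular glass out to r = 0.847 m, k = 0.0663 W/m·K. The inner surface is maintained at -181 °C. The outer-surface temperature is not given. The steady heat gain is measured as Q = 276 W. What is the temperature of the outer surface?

Series resistances:
  R_brass = (1/0.525 − 1/0.558)/(4πk) = 0.1126/(4π·114) = 7.863×10^-5 K/W
  R_cellular glass = (1/0.558 − 1/0.847)/(4πk) = 0.6115/(4π·0.0663) = 0.7339 K/W
ΣR = 0.7340 K/W
ΔT = Q·ΣR = 276 × 0.7340 = 202.6 K
Heat flows inward, so T_out = T_in + ΔT = -181 + 202.6 = 21.6 °C

T_out = 21.6 °C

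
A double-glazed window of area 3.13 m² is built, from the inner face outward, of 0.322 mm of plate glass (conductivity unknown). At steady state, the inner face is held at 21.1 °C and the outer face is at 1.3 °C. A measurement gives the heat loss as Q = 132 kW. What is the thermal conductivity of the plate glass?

ΣR = ΔT/Q = |21.1 − 1.3|/1.32×10^5 = 1.500×10^-4 K/W
L/(kA) = 1.500×10^-4 ⇒ k = 3.22×10^-4/(1.500×10^-4·3.13) = 0.686 W/m·K

k = 0.686 W/m·K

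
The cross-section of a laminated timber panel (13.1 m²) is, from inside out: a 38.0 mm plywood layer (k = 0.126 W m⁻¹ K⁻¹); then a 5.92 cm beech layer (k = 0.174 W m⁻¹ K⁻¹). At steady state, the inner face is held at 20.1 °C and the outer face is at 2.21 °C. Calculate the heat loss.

Resistance network (inner→outer):
  R_plywood = L/(kA) = 0.0380/(0.126·13.1) = 0.02302 K/W
  R_beech = L/(kA) = 0.0592/(0.174·13.1) = 0.02597 K/W
ΣR = 0.02302 + 0.02597 = 0.04899 K/W
Q = ΔT/ΣR = (20.1 °C − 2.21 °C)/0.04899 = 365 W

Q = 365 W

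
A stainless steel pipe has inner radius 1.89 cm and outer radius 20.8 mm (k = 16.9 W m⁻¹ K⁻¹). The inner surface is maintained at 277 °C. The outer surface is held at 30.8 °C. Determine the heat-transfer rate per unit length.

Q' = 2πk·ΔT/ln(r₂/r₁) = 2π × 16.9 × 246.2 / ln(0.0208/0.0189) = 2.73×10^5 W/m

Q' = 273 kW/m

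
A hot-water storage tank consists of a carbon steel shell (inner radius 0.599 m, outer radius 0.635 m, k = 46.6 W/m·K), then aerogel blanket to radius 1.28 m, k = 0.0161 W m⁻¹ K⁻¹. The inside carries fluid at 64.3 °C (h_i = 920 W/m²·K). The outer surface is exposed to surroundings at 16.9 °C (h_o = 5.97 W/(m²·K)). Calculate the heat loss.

Q = 12.1 W

Treat each layer as a resistance in series:
  R_conv,in = 1/(4πr²h) = 1/(4π·0.599²·920) = 2.411×10^-4 K/W
  R_carbon steel = (1/0.599 − 1/0.635)/(4πk) = 0.09465/(4π·46.6) = 1.616×10^-4 K/W
  R_aerogel blanket = (1/0.635 − 1/1.28)/(4πk) = 0.7936/(4π·0.0161) = 3.922 K/W
  R_conv,out = 1/(4πr²h) = 1/(4π·1.28²·5.97) = 0.008136 K/W
ΣR = 2.411×10^-4 + 1.616×10^-4 + 3.922 + 0.008136 = 3.931 K/W
Q = ΔT/ΣR = (64.3 °C − 16.9 °C)/3.931 = 12.1 W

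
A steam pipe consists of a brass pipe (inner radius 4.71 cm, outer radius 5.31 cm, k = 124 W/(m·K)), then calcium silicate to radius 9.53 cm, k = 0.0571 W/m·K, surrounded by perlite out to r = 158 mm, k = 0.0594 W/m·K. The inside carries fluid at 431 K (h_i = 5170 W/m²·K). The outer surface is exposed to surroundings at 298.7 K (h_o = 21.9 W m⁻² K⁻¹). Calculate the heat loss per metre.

Series thermal resistances, inner to outer:
  R'_conv,in = 1/(2πr h) = 1/(2π·0.0471·5170) = 6.536×10^-4 m·K/W
  R'_brass = ln(0.0531/0.0471)/(2πk) = 0.1199/(2π·124) = 1.539×10^-4 m·K/W
  R'_calcium silicate = ln(0.0953/0.0531)/(2πk) = 0.5849/(2π·0.0571) = 1.630 m·K/W
  R'_perlite = ln(0.158/0.0953)/(2πk) = 0.5056/(2π·0.0594) = 1.355 m·K/W
  R'_conv,out = 1/(2πr h) = 1/(2π·0.158·21.9) = 0.04600 m·K/W
ΣR = 6.536×10^-4 + 1.539×10^-4 + 1.630 + 1.355 + 0.04600 = 3.032 m·K/W
Q' = ΔT/ΣR = (431 K − 298.7 K)/3.032 = 43.6 W/m

Q' = 43.6 W/m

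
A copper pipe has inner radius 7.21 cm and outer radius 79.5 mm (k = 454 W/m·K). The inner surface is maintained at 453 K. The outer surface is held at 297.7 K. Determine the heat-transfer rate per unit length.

Q' = 2πk·ΔT/ln(r₂/r₁) = 2π × 454 × 155.3 / ln(0.0795/0.0721) = 4.53×10^6 W/m

Q' = 4.53×10^6 W/m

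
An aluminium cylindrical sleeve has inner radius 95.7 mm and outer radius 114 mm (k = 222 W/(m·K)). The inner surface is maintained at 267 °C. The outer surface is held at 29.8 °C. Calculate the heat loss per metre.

Q' = 2πk·ΔT/ln(r₂/r₁) = 2π × 222 × 237.2 / ln(0.114/0.0957) = 1.89×10^6 W/m

Q' = 1890 kW/m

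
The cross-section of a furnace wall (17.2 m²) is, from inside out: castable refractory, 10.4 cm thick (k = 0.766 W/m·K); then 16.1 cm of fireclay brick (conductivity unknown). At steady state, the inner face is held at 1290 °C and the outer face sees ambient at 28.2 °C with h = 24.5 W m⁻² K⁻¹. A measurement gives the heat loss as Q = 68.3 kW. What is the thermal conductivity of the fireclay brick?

ΣR = ΔT/Q = |1290 − 28.2|/68300 = 0.01847 K/W
Known resistances:
  R_castable refractory = L/(kA) = 0.104/(0.766·17.2) = 0.007894 K/W
  R_conv,out = 1/(hA) = 1/(24.5·17.2) = 0.002373 K/W
R_fireclay brick = ΣR − ΣR_known = 0.01847 − 0.01027 = 0.008200 K/W
L/(kA) = 0.008200 ⇒ k = 0.161/(0.008200·17.2) = 1.14 W/m·K

k = 1.14 W/m·K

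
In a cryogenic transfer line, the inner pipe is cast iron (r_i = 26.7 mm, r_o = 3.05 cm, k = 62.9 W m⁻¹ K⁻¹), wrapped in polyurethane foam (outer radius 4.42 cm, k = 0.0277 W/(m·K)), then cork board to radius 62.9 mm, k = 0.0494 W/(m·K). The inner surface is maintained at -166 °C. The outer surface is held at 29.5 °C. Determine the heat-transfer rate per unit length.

Series thermal resistances, inner to outer:
  R'_cast iron = ln(0.0305/0.0267)/(2πk) = 0.1331/(2π·62.9) = 3.367×10^-4 m·K/W
  R'_polyurethane foam = ln(0.0442/0.0305)/(2πk) = 0.3710/(2π·0.0277) = 2.132 m·K/W
  R'_cork board = ln(0.0629/0.0442)/(2πk) = 0.3528/(2π·0.0494) = 1.137 m·K/W
ΣR = 3.367×10^-4 + 2.132 + 1.137 = 3.269 m·K/W
Q' = ΔT/ΣR = (-166 °C − 29.5 °C)/3.269 = -59.8 W/m
(Negative Q' ⇒ heat flows inward; heat gain = 59.8 W/m.)

Q' = 59.8 W/m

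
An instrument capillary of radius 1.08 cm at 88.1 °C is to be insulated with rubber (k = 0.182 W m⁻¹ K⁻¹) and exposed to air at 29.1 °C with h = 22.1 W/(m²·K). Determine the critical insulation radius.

r_cr = 0.824 cm

For a cylinder, r_cr = k_ins/h = 0.182/22.1 = 0.00824 m = 0.824 cm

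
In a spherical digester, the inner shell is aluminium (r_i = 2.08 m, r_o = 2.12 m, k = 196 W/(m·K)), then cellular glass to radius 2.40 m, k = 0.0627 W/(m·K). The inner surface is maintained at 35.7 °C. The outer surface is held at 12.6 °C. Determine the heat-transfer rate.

Resistance network (inner→outer):
  R_aluminium = (1/2.08 − 1/2.12)/(4πk) = 0.009071/(4π·196) = 3.683×10^-6 K/W
  R_cellular glass = (1/2.12 − 1/2.40)/(4πk) = 0.05503/(4π·0.0627) = 0.06984 K/W
ΣR = 3.683×10^-6 + 0.06984 = 0.06984 K/W
Q = ΔT/ΣR = (35.7 °C − 12.6 °C)/0.06984 = 331 W

Q = 331 W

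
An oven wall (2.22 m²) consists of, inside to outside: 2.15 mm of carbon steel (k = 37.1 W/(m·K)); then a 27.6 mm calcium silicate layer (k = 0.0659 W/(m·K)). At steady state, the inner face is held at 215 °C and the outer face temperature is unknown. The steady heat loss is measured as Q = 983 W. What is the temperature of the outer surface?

T_out = 29.5 °C

Sum the resistances:
  R_carbon steel = L/(kA) = 0.00215/(37.1·2.22) = 2.610×10^-5 K/W
  R_calcium silicate = L/(kA) = 0.0276/(0.0659·2.22) = 0.1887 K/W
ΣR = 0.1887 K/W
ΔT = Q·ΣR = 983 × 0.1887 = 185.5 K
Heat flows outward, so T_out = T_in − ΔT = 215 − 185.5 = 29.5 °C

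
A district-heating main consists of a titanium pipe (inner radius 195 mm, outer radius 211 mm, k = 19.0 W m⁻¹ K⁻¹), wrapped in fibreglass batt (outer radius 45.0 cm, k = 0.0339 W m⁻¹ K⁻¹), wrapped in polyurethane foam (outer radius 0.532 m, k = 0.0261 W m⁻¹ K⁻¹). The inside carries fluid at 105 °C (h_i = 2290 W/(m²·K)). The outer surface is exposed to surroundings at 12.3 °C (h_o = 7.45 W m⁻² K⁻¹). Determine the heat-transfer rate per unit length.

Treat each layer as a resistance in series:
  R'_conv,in = 1/(2πr h) = 1/(2π·0.195·2290) = 3.564×10^-4 m·K/W
  R'_titanium = ln(0.211/0.195)/(2πk) = 0.07886/(2π·19.0) = 6.606×10^-4 m·K/W
  R'_fibreglass batt = ln(0.450/0.211)/(2πk) = 0.7574/(2π·0.0339) = 3.556 m·K/W
  R'_polyurethane foam = ln(0.532/0.450)/(2πk) = 0.1674/(2π·0.0261) = 1.021 m·K/W
  R'_conv,out = 1/(2πr h) = 1/(2π·0.532·7.45) = 0.04016 m·K/W
ΣR = 3.564×10^-4 + 6.606×10^-4 + 3.556 + 1.021 + 0.04016 = 4.618 m·K/W
Q' = ΔT/ΣR = (105 °C − 12.3 °C)/4.618 = 20.1 W/m

Q' = 20.1 W/m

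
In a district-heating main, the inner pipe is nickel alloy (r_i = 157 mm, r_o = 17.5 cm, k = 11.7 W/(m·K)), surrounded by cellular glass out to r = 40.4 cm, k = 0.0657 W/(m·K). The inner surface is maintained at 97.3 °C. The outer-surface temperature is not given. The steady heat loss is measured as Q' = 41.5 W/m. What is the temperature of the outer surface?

T_out = 13.1 °C

Sum the resistances:
  R'_nickel alloy = ln(0.175/0.157)/(2πk) = 0.1085/(2π·11.7) = 0.001476 m·K/W
  R'_cellular glass = ln(0.404/0.175)/(2πk) = 0.8366/(2π·0.0657) = 2.027 m·K/W
ΣR = 2.028 m·K/W
ΔT = Q'·ΣR = 41.5 × 2.028 = 84.16 K
Heat flows outward, so T_out = T_in − ΔT = 97.3 − 84.16 = 13.1 °C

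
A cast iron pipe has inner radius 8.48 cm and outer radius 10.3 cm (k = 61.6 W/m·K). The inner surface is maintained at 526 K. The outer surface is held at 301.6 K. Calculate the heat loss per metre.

Q' = 4.47×10^5 W/m

Q' = 2πk·ΔT/ln(r₂/r₁) = 2π × 61.6 × 224.4 / ln(0.103/0.0848) = 4.47×10^5 W/m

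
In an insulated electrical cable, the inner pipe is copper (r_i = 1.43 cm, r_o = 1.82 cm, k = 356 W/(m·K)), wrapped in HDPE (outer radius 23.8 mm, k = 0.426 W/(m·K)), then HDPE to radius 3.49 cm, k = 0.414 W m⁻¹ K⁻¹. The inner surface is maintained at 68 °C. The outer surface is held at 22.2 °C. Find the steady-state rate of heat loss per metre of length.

Treat each layer as a resistance in series:
  R'_copper = ln(0.0182/0.0143)/(2πk) = 0.2412/(2π·356) = 1.078×10^-4 m·K/W
  R'_HDPE = ln(0.0238/0.0182)/(2πk) = 0.2683/(2π·0.426) = 0.1002 m·K/W
  R'_HDPE = ln(0.0349/0.0238)/(2πk) = 0.3828/(2π·0.414) = 0.1472 m·K/W
ΣR = 1.078×10^-4 + 0.1002 + 0.1472 = 0.2475 m·K/W
Q' = ΔT/ΣR = (68 °C − 22.2 °C)/0.2475 = 185 W/m

Q' = 185 W/m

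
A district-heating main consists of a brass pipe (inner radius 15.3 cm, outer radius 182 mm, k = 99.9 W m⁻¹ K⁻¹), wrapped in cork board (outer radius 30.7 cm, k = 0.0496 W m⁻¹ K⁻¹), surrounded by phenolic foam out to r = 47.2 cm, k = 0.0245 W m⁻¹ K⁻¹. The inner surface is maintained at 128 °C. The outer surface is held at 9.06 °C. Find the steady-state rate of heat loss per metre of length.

Resistance network (inner→outer):
  R'_brass = ln(0.182/0.153)/(2πk) = 0.1736/(2π·99.9) = 2.765×10^-4 m·K/W
  R'_cork board = ln(0.307/0.182)/(2πk) = 0.5228/(2π·0.0496) = 1.678 m·K/W
  R'_phenolic foam = ln(0.472/0.307)/(2πk) = 0.4301/(2π·0.0245) = 2.794 m·K/W
ΣR = 2.765×10^-4 + 1.678 + 2.794 = 4.472 m·K/W
Q' = ΔT/ΣR = (128 °C − 9.06 °C)/4.472 = 26.6 W/m

Q' = 26.6 W/m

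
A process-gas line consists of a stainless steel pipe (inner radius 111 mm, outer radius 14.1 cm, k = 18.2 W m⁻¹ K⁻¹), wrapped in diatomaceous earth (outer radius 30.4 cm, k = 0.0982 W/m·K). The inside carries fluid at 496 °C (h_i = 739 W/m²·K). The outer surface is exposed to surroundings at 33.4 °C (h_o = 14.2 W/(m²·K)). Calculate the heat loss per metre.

Q' = 360 W/m

Treat each layer as a resistance in series:
  R'_conv,in = 1/(2πr h) = 1/(2π·0.111·739) = 0.001940 m·K/W
  R'_stainless steel = ln(0.141/0.111)/(2πk) = 0.2392/(2π·18.2) = 0.002092 m·K/W
  R'_diatomaceous earth = ln(0.304/0.141)/(2πk) = 0.7683/(2π·0.0982) = 1.245 m·K/W
  R'_conv,out = 1/(2πr h) = 1/(2π·0.304·14.2) = 0.03687 m·K/W
ΣR = 0.001940 + 0.002092 + 1.245 + 0.03687 = 1.286 m·K/W
Q' = ΔT/ΣR = (496 °C − 33.4 °C)/1.286 = 360 W/m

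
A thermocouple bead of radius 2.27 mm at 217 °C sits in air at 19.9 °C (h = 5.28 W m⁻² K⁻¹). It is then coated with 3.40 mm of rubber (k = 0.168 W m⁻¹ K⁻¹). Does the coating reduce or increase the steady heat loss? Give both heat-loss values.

increases: 0.0674 → 0.332 W

Critical radius for a sphere: r_cr = 2k/h = 0.0636 m = 6.36 cm.
Outer radius after coating: r₂ = 0.00227 + 0.00340 = 0.00567 m.
Since r₁ < r_cr and r₂ ≤ r_cr, the coating moves toward the maximum at r_cr — heat loss rises.
Bare: R = 1/(4πr₁²h) = 2925 K/W; Q = 197.1/2925 = 0.0674 W.
Coated: R = R_cond + R_conv = 593.9 K/W; Q = 197.1/593.9 = 0.332 W.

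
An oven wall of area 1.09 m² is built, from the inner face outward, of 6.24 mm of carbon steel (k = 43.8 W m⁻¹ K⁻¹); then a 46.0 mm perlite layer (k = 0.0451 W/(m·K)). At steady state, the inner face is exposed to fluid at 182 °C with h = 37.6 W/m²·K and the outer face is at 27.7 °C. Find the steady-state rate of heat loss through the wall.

Q = 161 W

Resistance network (inner→outer):
  R_conv,in = 1/(hA) = 1/(37.6·1.09) = 0.02440 K/W
  R_carbon steel = L/(kA) = 0.00624/(43.8·1.09) = 1.307×10^-4 K/W
  R_perlite = L/(kA) = 0.0460/(0.0451·1.09) = 0.9357 K/W
ΣR = 0.02440 + 1.307×10^-4 + 0.9357 = 0.9602 K/W
Q = ΔT/ΣR = (182 °C − 27.7 °C)/0.9602 = 161 W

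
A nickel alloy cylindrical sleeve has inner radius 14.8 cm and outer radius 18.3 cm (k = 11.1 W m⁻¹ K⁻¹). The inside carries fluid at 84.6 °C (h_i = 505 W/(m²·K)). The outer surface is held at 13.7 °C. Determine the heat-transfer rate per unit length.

Series thermal resistances, inner to outer:
  R'_conv,in = 1/(2πr h) = 1/(2π·0.148·505) = 0.002129 m·K/W
  R'_nickel alloy = ln(0.183/0.148)/(2πk) = 0.2123/(2π·11.1) = 0.003044 m·K/W
ΣR = 0.002129 + 0.003044 = 0.005173 m·K/W
Q' = ΔT/ΣR = (84.6 °C − 13.7 °C)/0.005173 = 13700 W/m

Q' = 13.7 kW/m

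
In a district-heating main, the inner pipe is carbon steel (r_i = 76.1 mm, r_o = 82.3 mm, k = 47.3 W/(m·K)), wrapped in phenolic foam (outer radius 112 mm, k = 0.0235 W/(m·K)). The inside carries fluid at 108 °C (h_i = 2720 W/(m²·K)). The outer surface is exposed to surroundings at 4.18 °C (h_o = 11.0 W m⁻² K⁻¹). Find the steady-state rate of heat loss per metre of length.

Q' = 46.8 W/m

Resistance network (inner→outer):
  R'_conv,in = 1/(2πr h) = 1/(2π·0.0761·2720) = 7.689×10^-4 m·K/W
  R'_carbon steel = ln(0.0823/0.0761)/(2πk) = 0.07832/(2π·47.3) = 2.635×10^-4 m·K/W
  R'_phenolic foam = ln(0.112/0.0823)/(2πk) = 0.3081/(2π·0.0235) = 2.087 m·K/W
  R'_conv,out = 1/(2πr h) = 1/(2π·0.112·11.0) = 0.1292 m·K/W
ΣR = 7.689×10^-4 + 2.635×10^-4 + 2.087 + 0.1292 = 2.217 m·K/W
Q' = ΔT/ΣR = (108 °C − 4.18 °C)/2.217 = 46.8 W/m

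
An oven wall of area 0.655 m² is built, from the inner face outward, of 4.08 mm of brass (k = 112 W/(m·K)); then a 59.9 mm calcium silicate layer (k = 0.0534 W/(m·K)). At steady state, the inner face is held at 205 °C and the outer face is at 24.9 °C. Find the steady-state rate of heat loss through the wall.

Series thermal resistances, inner to outer:
  R_brass = L/(kA) = 0.00408/(112·0.655) = 5.562×10^-5 K/W
  R_calcium silicate = L/(kA) = 0.0599/(0.0534·0.655) = 1.713 K/W
ΣR = 5.562×10^-5 + 1.713 = 1.713 K/W
Q = ΔT/ΣR = (205 °C − 24.9 °C)/1.713 = 105 W

Q = 105 W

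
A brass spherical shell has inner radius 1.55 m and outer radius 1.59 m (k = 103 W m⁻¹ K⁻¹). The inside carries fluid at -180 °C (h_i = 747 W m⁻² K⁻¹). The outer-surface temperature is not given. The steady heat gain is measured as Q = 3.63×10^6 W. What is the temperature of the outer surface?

Sum the resistances:
  R_conv,in = 1/(4πr²h) = 1/(4π·1.55²·747) = 4.434×10^-5 K/W
  R_brass = (1/1.55 − 1/1.59)/(4πk) = 0.01623/(4π·103) = 1.254×10^-5 K/W
ΣR = 5.688×10^-5 K/W
ΔT = Q·ΣR = 3.63×10^6 × 5.688×10^-5 = 206.5 K
Heat flows inward, so T_out = T_in + ΔT = -180 + 206.5 = 26.5 °C

T_out = 26.5 °C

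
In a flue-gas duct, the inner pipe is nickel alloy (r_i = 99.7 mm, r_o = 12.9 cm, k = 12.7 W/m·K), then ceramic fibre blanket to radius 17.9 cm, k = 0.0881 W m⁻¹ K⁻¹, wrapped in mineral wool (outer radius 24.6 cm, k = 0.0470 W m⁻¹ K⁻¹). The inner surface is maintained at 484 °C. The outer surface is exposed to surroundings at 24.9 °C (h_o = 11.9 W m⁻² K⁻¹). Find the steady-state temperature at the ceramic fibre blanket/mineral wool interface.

Treat each layer as a resistance in series:
  R'_nickel alloy = ln(0.129/0.0997)/(2πk) = 0.2576/(2π·12.7) = 0.003229 m·K/W
  R'_ceramic fibre blanket = ln(0.179/0.129)/(2πk) = 0.3276/(2π·0.0881) = 0.5918 m·K/W
  R'_mineral wool = ln(0.246/0.179)/(2πk) = 0.3179/(2π·0.0470) = 1.077 m·K/W
  R'_conv,out = 1/(2πr h) = 1/(2π·0.246·11.9) = 0.05437 m·K/W
ΣR = 0.003229 + 0.5918 + 1.077 + 0.05437 = 1.726 m·K/W
Q' = ΔT/ΣR = (484 °C − 24.9 °C)/1.726 = 266.0 W/m
From the inner boundary to the ceramic fibre blanket/mineral wool interface, ΣR_partial = 0.5950 m·K/W.
T_interface = T_in − Q'·ΣR_partial = 484 °C − (266.0)(0.5950) = 326 °C

T = 326 °C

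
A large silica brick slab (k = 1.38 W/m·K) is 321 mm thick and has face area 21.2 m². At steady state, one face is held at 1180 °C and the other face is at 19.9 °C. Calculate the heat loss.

Q = 106 kW

Q = kA·ΔT/L = 1.38 × 21.2 × |1180 °C − 19.9 °C| / 0.321 = 1.06×10^5 W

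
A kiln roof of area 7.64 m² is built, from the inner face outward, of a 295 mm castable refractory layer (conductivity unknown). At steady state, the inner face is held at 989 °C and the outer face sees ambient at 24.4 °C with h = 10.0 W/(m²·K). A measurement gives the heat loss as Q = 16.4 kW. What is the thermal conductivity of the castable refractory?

ΣR = ΔT/Q = |989 − 24.4|/16400 = 0.05882 K/W
Known resistances:
  R_conv,out = 1/(hA) = 1/(10.0·7.64) = 0.01309 K/W
R_castable refractory = ΣR − ΣR_known = 0.05882 − 0.01309 = 0.04573 K/W
L/(kA) = 0.04573 ⇒ k = 0.295/(0.04573·7.64) = 0.844 W/m·K

k = 0.844 W/m·K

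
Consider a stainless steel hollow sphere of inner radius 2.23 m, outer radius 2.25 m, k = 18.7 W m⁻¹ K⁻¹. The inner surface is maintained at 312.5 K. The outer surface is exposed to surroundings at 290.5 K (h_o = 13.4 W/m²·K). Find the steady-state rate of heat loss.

Series thermal resistances, inner to outer:
  R_stainless steel = (1/2.23 − 1/2.25)/(4πk) = 0.003986/(4π·18.7) = 1.696×10^-5 K/W
  R_conv,out = 1/(4πr²h) = 1/(4π·2.25²·13.4) = 0.001173 K/W
ΣR = 1.696×10^-5 + 0.001173 = 0.001190 K/W
Q = ΔT/ΣR = (312.5 K − 290.5 K)/0.001190 = 18500 W

Q = 18500 W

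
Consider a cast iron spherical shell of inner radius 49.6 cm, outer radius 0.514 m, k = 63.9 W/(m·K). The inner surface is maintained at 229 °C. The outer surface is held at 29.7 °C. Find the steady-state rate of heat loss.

Q = 4πk·ΔT/(1/r₁ − 1/r₂) = 4π × 63.9 × 199.3 / (1/0.496 − 1/0.514) = 2.27×10^6 W

Q = 2270 kW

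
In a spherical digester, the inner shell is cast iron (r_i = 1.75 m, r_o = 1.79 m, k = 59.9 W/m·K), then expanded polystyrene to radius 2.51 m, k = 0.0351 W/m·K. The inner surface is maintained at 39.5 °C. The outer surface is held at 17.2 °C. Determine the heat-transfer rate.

Q = 61.4 W

Resistance network (inner→outer):
  R_cast iron = (1/1.75 − 1/1.79)/(4πk) = 0.01277/(4π·59.9) = 1.696×10^-5 K/W
  R_expanded polystyrene = (1/1.79 − 1/2.51)/(4πk) = 0.1603/(4π·0.0351) = 0.3633 K/W
ΣR = 1.696×10^-5 + 0.3633 = 0.3633 K/W
Q = ΔT/ΣR = (39.5 °C − 17.2 °C)/0.3633 = 61.4 W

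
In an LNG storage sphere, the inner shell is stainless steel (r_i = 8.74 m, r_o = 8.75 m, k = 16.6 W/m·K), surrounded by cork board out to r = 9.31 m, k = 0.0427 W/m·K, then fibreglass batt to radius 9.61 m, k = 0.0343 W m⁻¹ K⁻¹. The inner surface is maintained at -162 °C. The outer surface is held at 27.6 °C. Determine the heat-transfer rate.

Q = 9210 W

Resistance network (inner→outer):
  R_stainless steel = (1/8.74 − 1/8.75)/(4πk) = 1.308×10^-4/(4π·16.6) = 6.268×10^-7 K/W
  R_cork board = (1/8.75 − 1/9.31)/(4πk) = 0.006874/(4π·0.0427) = 0.01281 K/W
  R_fibreglass batt = (1/9.31 − 1/9.61)/(4πk) = 0.003353/(4π·0.0343) = 0.007779 K/W
ΣR = 6.268×10^-7 + 0.01281 + 0.007779 = 0.02059 K/W
Q = ΔT/ΣR = (-162 °C − 27.6 °C)/0.02059 = -9210 W
(Negative Q ⇒ heat flows inward; heat gain = 9210 W.)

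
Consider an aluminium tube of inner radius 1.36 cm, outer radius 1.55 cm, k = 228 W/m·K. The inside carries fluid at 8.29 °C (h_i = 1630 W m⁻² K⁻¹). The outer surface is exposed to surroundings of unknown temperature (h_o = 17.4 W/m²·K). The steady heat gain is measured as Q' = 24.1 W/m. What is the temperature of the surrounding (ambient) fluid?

T_out = 22.7 °C

Sum the resistances:
  R'_conv,in = 1/(2πr h) = 1/(2π·0.0136·1630) = 0.007179 m·K/W
  R'_aluminium = ln(0.0155/0.0136)/(2πk) = 0.1308/(2π·228) = 9.128×10^-5 m·K/W
  R'_conv,out = 1/(2πr h) = 1/(2π·0.0155·17.4) = 0.5901 m·K/W
ΣR = 0.5974 m·K/W
ΔT = Q'·ΣR = 24.1 × 0.5974 = 14.40 K
Heat flows inward, so T_out = T_in + ΔT = 8.29 + 14.40 = 22.7 °C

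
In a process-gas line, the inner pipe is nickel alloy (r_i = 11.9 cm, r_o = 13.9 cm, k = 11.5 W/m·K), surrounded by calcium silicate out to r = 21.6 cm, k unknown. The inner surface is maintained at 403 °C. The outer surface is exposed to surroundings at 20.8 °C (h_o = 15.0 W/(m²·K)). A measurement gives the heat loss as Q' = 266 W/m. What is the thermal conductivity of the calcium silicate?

k = 0.0506 W/m·K

ΣR = ΔT/Q' = |403 − 20.8|/266 = 1.437 m·K/W
Known resistances:
  R'_nickel alloy = ln(0.139/0.119)/(2πk) = 0.1554/(2π·11.5) = 0.002150 m·K/W
  R'_conv,out = 1/(2πr h) = 1/(2π·0.216·15.0) = 0.04912 m·K/W
R_calcium silicate = ΣR − ΣR_known = 1.437 − 0.05127 = 1.386 m·K/W
ln(r₂/r₁)/(2πk) = 1.386 ⇒ k = 0.4408/(2π·1.386) = 0.0506 W/m·K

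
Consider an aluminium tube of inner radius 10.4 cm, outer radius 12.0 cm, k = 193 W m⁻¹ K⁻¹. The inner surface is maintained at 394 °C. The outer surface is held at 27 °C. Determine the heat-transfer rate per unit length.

Q' = 2πk·ΔT/ln(r₂/r₁) = 2π × 193 × 367 / ln(0.120/0.104) = 3.11×10^6 W/m

Q' = 3110 kW/m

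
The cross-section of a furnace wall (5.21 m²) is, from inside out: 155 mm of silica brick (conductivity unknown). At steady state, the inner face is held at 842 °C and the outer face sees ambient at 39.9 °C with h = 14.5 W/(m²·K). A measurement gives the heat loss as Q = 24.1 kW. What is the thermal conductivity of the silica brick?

ΣR = ΔT/Q = |842 − 39.9|/24100 = 0.03328 K/W
Known resistances:
  R_conv,out = 1/(hA) = 1/(14.5·5.21) = 0.01324 K/W
R_silica brick = ΣR − ΣR_known = 0.03328 − 0.01324 = 0.02004 K/W
L/(kA) = 0.02004 ⇒ k = 0.155/(0.02004·5.21) = 1.48 W/m·K

k = 1.48 W/m·K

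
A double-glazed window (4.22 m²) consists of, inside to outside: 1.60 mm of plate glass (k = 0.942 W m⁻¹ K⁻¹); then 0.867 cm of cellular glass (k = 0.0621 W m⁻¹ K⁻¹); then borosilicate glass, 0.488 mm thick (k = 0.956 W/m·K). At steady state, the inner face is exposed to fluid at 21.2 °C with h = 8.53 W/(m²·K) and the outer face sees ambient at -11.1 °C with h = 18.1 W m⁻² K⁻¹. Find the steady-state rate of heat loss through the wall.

Q = 434 W

Treat each layer as a resistance in series:
  R_conv,in = 1/(hA) = 1/(8.53·4.22) = 0.02778 K/W
  R_plate glass = L/(kA) = 0.00160/(0.942·4.22) = 4.025×10^-4 K/W
  R_cellular glass = L/(kA) = 0.00867/(0.0621·4.22) = 0.03308 K/W
  R_borosilicate glass = L/(kA) = 4.88×10^-4/(0.956·4.22) = 1.210×10^-4 K/W
  R_conv,out = 1/(hA) = 1/(18.1·4.22) = 0.01309 K/W
ΣR = 0.02778 + 4.025×10^-4 + 0.03308 + 1.210×10^-4 + 0.01309 = 0.07447 K/W
Q = ΔT/ΣR = (21.2 °C − -11.1 °C)/0.07447 = 434 W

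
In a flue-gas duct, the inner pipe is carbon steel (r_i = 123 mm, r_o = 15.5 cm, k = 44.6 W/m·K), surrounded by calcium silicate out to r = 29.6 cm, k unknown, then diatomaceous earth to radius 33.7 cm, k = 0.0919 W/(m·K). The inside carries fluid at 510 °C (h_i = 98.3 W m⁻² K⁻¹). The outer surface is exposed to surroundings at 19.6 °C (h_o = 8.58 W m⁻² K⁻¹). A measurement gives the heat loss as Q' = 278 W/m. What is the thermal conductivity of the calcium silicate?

ΣR = ΔT/Q' = |510 − 19.6|/278 = 1.764 m·K/W
Known resistances:
  R'_conv,in = 1/(2πr h) = 1/(2π·0.123·98.3) = 0.01316 m·K/W
  R'_carbon steel = ln(0.155/0.123)/(2πk) = 0.2312/(2π·44.6) = 8.252×10^-4 m·K/W
  R'_diatomaceous earth = ln(0.337/0.296)/(2πk) = 0.1297/(2π·0.0919) = 0.2247 m·K/W
  R'_conv,out = 1/(2πr h) = 1/(2π·0.337·8.58) = 0.05504 m·K/W
R_calcium silicate = ΣR − ΣR_known = 1.764 − 0.2937 = 1.470 m·K/W
ln(r₂/r₁)/(2πk) = 1.470 ⇒ k = 0.6469/(2π·1.470) = 0.0700 W/m·K

k = 0.0700 W/m·K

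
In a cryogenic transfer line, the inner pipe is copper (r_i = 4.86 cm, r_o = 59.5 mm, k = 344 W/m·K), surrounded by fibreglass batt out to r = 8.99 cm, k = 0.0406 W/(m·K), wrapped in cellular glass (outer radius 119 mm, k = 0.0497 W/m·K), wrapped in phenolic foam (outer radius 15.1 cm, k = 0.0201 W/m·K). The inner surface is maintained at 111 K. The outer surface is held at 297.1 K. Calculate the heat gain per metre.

Treat each layer as a resistance in series:
  R'_copper = ln(0.0595/0.0486)/(2πk) = 0.2024/(2π·344) = 9.362×10^-5 m·K/W
  R'_fibreglass batt = ln(0.0899/0.0595)/(2πk) = 0.4127/(2π·0.0406) = 1.618 m·K/W
  R'_cellular glass = ln(0.119/0.0899)/(2πk) = 0.2804/(2π·0.0497) = 0.8980 m·K/W
  R'_phenolic foam = ln(0.151/0.119)/(2πk) = 0.2382/(2π·0.0201) = 1.886 m·K/W
ΣR = 9.362×10^-5 + 1.618 + 0.8980 + 1.886 = 4.402 m·K/W
Q' = ΔT/ΣR = (111 K − 297.1 K)/4.402 = -42.3 W/m
(Negative Q' ⇒ heat flows inward; heat gain = 42.3 W/m.)

Q' = 42.3 W/m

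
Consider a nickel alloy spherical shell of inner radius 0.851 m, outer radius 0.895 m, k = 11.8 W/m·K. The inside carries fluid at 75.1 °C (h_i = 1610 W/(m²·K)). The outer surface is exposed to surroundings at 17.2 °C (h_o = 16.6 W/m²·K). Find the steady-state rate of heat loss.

Series thermal resistances, inner to outer:
  R_conv,in = 1/(4πr²h) = 1/(4π·0.851²·1610) = 6.825×10^-5 K/W
  R_nickel alloy = (1/0.851 − 1/0.895)/(4πk) = 0.05777/(4π·11.8) = 3.896×10^-4 K/W
  R_conv,out = 1/(4πr²h) = 1/(4π·0.895²·16.6) = 0.005985 K/W
ΣR = 6.825×10^-5 + 3.896×10^-4 + 0.005985 = 0.006443 K/W
Q = ΔT/ΣR = (75.1 °C − 17.2 °C)/0.006443 = 8990 W

Q = 8.99 kW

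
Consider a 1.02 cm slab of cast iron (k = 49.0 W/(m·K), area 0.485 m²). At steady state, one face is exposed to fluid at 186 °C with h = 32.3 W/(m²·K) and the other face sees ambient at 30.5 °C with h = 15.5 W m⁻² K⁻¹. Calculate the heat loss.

Q = 788 W

Treat each layer as a resistance in series:
  R_conv,in = 1/(hA) = 1/(32.3·0.485) = 0.06383 K/W
  R_cast iron = L/(kA) = 0.0102/(49.0·0.485) = 4.292×10^-4 K/W
  R_conv,out = 1/(hA) = 1/(15.5·0.485) = 0.1330 K/W
ΣR = 0.06383 + 4.292×10^-4 + 0.1330 = 0.1973 K/W
Q = ΔT/ΣR = (186 °C − 30.5 °C)/0.1973 = 788 W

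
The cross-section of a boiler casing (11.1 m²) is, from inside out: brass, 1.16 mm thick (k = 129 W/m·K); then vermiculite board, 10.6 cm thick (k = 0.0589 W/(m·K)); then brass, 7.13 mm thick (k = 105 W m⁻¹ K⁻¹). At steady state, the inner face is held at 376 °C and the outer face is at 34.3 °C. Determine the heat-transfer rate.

Series thermal resistances, inner to outer:
  R_brass = L/(kA) = 0.00116/(129·11.1) = 8.101×10^-7 K/W
  R_vermiculite board = L/(kA) = 0.106/(0.0589·11.1) = 0.1621 K/W
  R_brass = L/(kA) = 0.00713/(105·11.1) = 6.118×10^-6 K/W
ΣR = 8.101×10^-7 + 0.1621 + 6.118×10^-6 = 0.1621 K/W
Q = ΔT/ΣR = (376 °C − 34.3 °C)/0.1621 = 2110 W

Q = 2110 W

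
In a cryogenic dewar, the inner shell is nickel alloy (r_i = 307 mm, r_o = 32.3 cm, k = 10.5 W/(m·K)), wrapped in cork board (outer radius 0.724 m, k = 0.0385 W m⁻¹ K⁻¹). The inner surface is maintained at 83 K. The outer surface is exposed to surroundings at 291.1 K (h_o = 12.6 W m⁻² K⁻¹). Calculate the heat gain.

Treat each layer as a resistance in series:
  R_nickel alloy = (1/0.307 − 1/0.323)/(4πk) = 0.1614/(4π·10.5) = 0.001223 K/W
  R_cork board = (1/0.323 − 1/0.724)/(4πk) = 1.715/(4π·0.0385) = 3.544 K/W
  R_conv,out = 1/(4πr²h) = 1/(4π·0.724²·12.6) = 0.01205 K/W
ΣR = 0.001223 + 3.544 + 0.01205 = 3.557 K/W
Q = ΔT/ΣR = (83 K − 291.1 K)/3.557 = -58.5 W
(Negative Q ⇒ heat flows inward; heat gain = 58.5 W.)

Q = 58.5 W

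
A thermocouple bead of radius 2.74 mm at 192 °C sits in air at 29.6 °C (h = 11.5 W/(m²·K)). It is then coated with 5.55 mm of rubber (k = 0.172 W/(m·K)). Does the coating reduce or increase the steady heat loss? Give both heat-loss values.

Critical radius for a sphere: r_cr = 2k/h = 0.0299 m = 2.99 cm.
Outer radius after coating: r₂ = 0.00274 + 0.00555 = 0.00829 m.
Since r₁ < r_cr and r₂ ≤ r_cr, the coating moves toward the maximum at r_cr — heat loss rises.
Bare: R = 1/(4πr₁²h) = 921.7 K/W; Q = 162.4/921.7 = 0.176 W.
Coated: R = R_cond + R_conv = 213.7 K/W; Q = 162.4/213.7 = 0.760 W.

increases: 0.176 → 0.760 W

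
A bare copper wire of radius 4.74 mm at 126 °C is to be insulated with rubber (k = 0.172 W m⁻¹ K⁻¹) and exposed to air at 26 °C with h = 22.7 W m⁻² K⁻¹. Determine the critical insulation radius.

For a cylinder, r_cr = k_ins/h = 0.172/22.7 = 0.00758 m = 0.758 cm

r_cr = 0.758 cm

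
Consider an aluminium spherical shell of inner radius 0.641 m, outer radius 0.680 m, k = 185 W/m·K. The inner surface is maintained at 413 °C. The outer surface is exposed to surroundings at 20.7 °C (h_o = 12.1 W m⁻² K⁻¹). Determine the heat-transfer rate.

Q = 27.5 kW

Series thermal resistances, inner to outer:
  R_aluminium = (1/0.641 − 1/0.680)/(4πk) = 0.08947/(4π·185) = 3.849×10^-5 K/W
  R_conv,out = 1/(4πr²h) = 1/(4π·0.680²·12.1) = 0.01422 K/W
ΣR = 3.849×10^-5 + 0.01422 = 0.01426 K/W
Q = ΔT/ΣR = (413 °C − 20.7 °C)/0.01426 = 27500 W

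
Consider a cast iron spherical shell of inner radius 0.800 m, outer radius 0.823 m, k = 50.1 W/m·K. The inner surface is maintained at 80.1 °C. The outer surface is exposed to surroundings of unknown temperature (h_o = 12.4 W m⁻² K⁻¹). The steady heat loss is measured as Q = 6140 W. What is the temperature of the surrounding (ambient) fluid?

T_out = 21.6 °C

Series resistances:
  R_cast iron = (1/0.800 − 1/0.823)/(4πk) = 0.03493/(4π·50.1) = 5.549×10^-5 K/W
  R_conv,out = 1/(4πr²h) = 1/(4π·0.823²·12.4) = 0.009475 K/W
ΣR = 0.009530 K/W
ΔT = Q·ΣR = 6140 × 0.009530 = 58.51 K
Heat flows outward, so T_out = T_in − ΔT = 80.1 − 58.51 = 21.6 °C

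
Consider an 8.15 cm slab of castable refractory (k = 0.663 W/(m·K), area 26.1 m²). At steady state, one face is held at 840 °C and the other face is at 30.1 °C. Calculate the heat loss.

Q = kA·ΔT/L = 0.663 × 26.1 × |840 °C − 30.1 °C| / 0.0815 = 1.72×10^5 W

Q = 172 kW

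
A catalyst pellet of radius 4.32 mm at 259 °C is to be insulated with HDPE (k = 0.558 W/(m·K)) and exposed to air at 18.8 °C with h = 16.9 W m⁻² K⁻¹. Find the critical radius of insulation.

For a sphere, r_cr = 2k_ins/h = 2·0.558/16.9 = 0.0660 m = 6.60 cm

r_cr = 6.60 cm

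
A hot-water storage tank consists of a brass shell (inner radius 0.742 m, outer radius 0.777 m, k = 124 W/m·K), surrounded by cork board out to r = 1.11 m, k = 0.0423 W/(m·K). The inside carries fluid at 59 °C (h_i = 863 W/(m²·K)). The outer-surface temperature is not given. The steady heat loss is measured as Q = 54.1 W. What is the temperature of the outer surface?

Series resistances:
  R_conv,in = 1/(4πr²h) = 1/(4π·0.742²·863) = 1.675×10^-4 K/W
  R_brass = (1/0.742 − 1/0.777)/(4πk) = 0.06071/(4π·124) = 3.896×10^-5 K/W
  R_cork board = (1/0.777 − 1/1.11)/(4πk) = 0.3861/(4π·0.0423) = 0.7264 K/W
ΣR = 0.7266 K/W
ΔT = Q·ΣR = 54.1 × 0.7266 = 39.31 K
Heat flows outward, so T_out = T_in − ΔT = 59 − 39.31 = 19.7 °C

T_out = 19.7 °C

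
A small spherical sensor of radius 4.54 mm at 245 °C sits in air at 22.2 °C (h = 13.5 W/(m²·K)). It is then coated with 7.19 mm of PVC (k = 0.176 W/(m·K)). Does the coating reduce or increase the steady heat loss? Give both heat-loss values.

increases: 0.779 → 2.14 W

Critical radius for a sphere: r_cr = 2k/h = 0.0261 m = 2.61 cm.
Outer radius after coating: r₂ = 0.00454 + 0.00719 = 0.01173 m.
Since r₁ < r_cr and r₂ ≤ r_cr, the coating moves toward the maximum at r_cr — heat loss rises.
Bare: R = 1/(4πr₁²h) = 286.0 K/W; Q = 222.8/286.0 = 0.779 W.
Coated: R = R_cond + R_conv = 103.9 K/W; Q = 222.8/103.9 = 2.14 W.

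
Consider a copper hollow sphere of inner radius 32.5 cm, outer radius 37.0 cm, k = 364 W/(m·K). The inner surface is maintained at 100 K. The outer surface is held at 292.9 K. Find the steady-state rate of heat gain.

Q = 4πk·ΔT/(1/r₁ − 1/r₂) = 4π × 364 × 192.9 / (1/0.325 − 1/0.370) = 2.36×10^6 W

Q = 2360 kW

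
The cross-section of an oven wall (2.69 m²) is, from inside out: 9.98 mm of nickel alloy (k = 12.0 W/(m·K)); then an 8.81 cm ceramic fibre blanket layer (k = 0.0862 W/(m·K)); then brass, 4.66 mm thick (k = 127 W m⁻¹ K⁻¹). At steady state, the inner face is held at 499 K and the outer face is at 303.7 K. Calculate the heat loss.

Q = 514 W

Resistance network (inner→outer):
  R_nickel alloy = L/(kA) = 0.00998/(12.0·2.69) = 3.092×10^-4 K/W
  R_ceramic fibre blanket = L/(kA) = 0.0881/(0.0862·2.69) = 0.3799 K/W
  R_brass = L/(kA) = 0.00466/(127·2.69) = 1.364×10^-5 K/W
ΣR = 3.092×10^-4 + 0.3799 + 1.364×10^-5 = 0.3802 K/W
Q = ΔT/ΣR = (499 K − 303.7 K)/0.3802 = 514 W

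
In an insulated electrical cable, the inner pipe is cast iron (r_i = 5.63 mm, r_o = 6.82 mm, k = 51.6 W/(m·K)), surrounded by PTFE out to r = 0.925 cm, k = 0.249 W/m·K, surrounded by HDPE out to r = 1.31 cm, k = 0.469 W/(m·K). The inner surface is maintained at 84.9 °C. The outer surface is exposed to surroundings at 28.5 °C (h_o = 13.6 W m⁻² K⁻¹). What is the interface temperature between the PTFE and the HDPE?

T = 75.8 °C

Series thermal resistances, inner to outer:
  R'_cast iron = ln(0.00682/0.00563)/(2πk) = 0.1918/(2π·51.6) = 5.914×10^-4 m·K/W
  R'_PTFE = ln(0.00925/0.00682)/(2πk) = 0.3048/(2π·0.249) = 0.1948 m·K/W
  R'_HDPE = ln(0.0131/0.00925)/(2πk) = 0.3480/(2π·0.469) = 0.1181 m·K/W
  R'_conv,out = 1/(2πr h) = 1/(2π·0.0131·13.6) = 0.8933 m·K/W
ΣR = 5.914×10^-4 + 0.1948 + 0.1181 + 0.8933 = 1.207 m·K/W
Q' = ΔT/ΣR = (84.9 °C − 28.5 °C)/1.207 = 46.73 W/m
From the inner boundary to the PTFE/HDPE interface, ΣR_partial = 0.1954 m·K/W.
T_interface = T_in − Q'·ΣR_partial = 84.9 °C − (46.73)(0.1954) = 75.8 °C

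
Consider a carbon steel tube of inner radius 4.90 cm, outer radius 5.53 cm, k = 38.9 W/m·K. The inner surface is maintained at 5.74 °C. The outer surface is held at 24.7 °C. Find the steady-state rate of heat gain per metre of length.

Q' = 38300 W/m

Q' = 2πk·ΔT/ln(r₂/r₁) = 2π × 38.9 × 18.96 / ln(0.0553/0.0490) = 38300 W/m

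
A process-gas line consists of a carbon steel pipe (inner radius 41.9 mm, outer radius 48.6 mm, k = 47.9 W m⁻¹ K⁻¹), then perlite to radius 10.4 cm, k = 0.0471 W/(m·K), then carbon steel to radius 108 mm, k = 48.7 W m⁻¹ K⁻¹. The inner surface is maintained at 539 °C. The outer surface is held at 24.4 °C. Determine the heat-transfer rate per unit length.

Q' = 200 W/m

Resistance network (inner→outer):
  R'_carbon steel = ln(0.0486/0.0419)/(2πk) = 0.1483/(2π·47.9) = 4.929×10^-4 m·K/W
  R'_perlite = ln(0.104/0.0486)/(2πk) = 0.7608/(2π·0.0471) = 2.571 m·K/W
  R'_carbon steel = ln(0.108/0.104)/(2πk) = 0.03774/(2π·48.7) = 1.233×10^-4 m·K/W
ΣR = 4.929×10^-4 + 2.571 + 1.233×10^-4 = 2.572 m·K/W
Q' = ΔT/ΣR = (539 °C − 24.4 °C)/2.572 = 200 W/m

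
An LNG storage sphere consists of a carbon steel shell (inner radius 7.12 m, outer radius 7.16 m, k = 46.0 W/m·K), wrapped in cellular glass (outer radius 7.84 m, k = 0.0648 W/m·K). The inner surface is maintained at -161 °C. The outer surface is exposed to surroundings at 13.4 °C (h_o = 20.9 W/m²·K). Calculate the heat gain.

Q = 11.7 kW

Treat each layer as a resistance in series:
  R_carbon steel = (1/7.12 − 1/7.16)/(4πk) = 7.846×10^-4/(4π·46.0) = 1.357×10^-6 K/W
  R_cellular glass = (1/7.16 − 1/7.84)/(4πk) = 0.01211/(4π·0.0648) = 0.01488 K/W
  R_conv,out = 1/(4πr²h) = 1/(4π·7.84²·20.9) = 6.195×10^-5 K/W
ΣR = 1.357×10^-6 + 0.01488 + 6.195×10^-5 = 0.01494 K/W
Q = ΔT/ΣR = (-161 °C − 13.4 °C)/0.01494 = -11700 W
(Negative Q ⇒ heat flows inward; heat gain = 11700 W.)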